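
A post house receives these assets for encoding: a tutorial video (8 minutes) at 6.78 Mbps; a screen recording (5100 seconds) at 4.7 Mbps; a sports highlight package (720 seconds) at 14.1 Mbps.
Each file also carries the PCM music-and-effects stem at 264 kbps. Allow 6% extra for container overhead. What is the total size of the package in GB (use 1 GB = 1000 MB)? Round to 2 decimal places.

5.17 GB

Audio: 264 kbps = 0.264 Mbps.
tutorial video: 7.044 Mbps × 480 s × 1.06 = 3584.0 Mb
screen recording: 4.964 Mbps × 5100 s × 1.06 = 26835.4 Mb
sports highlight package: 14.364 Mbps × 720 s × 1.06 = 10962.6 Mb
Total: 41382.0 Mb = 5172.7 MB.
= 5.173 GB.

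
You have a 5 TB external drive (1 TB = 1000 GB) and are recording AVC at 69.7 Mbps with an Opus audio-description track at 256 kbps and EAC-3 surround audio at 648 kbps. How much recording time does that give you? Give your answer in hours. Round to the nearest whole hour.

157 hours

Audio total: 256 + 648 = 904 kbps = 0.904 Mbps.
Total bitrate: 69.7 + 0.904 = 70.604 Mbps.
Capacity: 5 TB = 40,000,000 Mb.
Recording time: 40,000,000 / 70.604 = 566,540 s ≈ 157 hours.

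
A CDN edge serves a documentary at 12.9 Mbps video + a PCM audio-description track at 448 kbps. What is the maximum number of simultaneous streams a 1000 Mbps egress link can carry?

Audio: 448 kbps = 0.448 Mbps.
Per-viewer media rate: 13.348 Mbps.
1000 Mbps = 1,000 Mbps; 1,000 / 13.348 = 74.92 → 74 viewers.

74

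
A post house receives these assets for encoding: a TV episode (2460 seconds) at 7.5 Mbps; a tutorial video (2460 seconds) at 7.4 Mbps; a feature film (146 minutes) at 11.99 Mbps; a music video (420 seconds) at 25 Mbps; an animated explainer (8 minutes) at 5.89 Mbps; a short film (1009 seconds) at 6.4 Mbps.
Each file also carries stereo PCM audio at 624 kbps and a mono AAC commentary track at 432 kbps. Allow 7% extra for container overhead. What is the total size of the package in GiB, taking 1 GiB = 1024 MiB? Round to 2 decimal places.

22.16 GiB

Audio total: 624 + 432 = 1056 kbps = 1.056 Mbps.
TV episode: 8.556 Mbps × 2460 s × 1.07 = 22521.1 Mb
tutorial video: 8.456 Mbps × 2460 s × 1.07 = 22257.9 Mb
feature film: 13.046 Mbps × 8760 s × 1.07 = 122282.8 Mb
music video: 26.056 Mbps × 420 s × 1.07 = 11709.6 Mb
animated explainer: 6.946 Mbps × 480 s × 1.07 = 3567.5 Mb
short film: 7.456 Mbps × 1009 s × 1.07 = 8049.7 Mb
Total: 190388.5 Mb = 23798.6 MB.
= 22.16 GiB.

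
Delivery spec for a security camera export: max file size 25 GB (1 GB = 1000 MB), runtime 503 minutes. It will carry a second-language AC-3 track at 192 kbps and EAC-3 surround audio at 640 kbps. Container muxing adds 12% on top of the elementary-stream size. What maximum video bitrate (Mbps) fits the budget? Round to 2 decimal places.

5.08 Mbps

Budget: 25 GB = 200000.0 Mb.
Stream payload after overhead: 200000.0 / 1.12 = 178571.4 Mb.
503 min = 30180 s
Total bitrate budget: 178571.4 Mb / 30180 s = 5.917 Mbps.
Audio total: 192 + 640 = 832 kbps = 0.832 Mbps.
Video: 5.917 − 0.832 = 5.085 Mbps.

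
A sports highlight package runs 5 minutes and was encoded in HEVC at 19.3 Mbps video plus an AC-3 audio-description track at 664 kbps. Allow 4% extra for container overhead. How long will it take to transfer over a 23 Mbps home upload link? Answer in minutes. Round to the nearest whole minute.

5 minutes

5 min = 300 s
Audio: 664 kbps = 0.664 Mbps.
Total bitrate: 19.964 Mbps.
File: 19.964 Mbps × 300 s = 5989.2 Mb.
With 4% container overhead: ×1.04. → 6228.8 Mb.
At 23 Mbps: 6228.8 / 23 = 270.8 s ≈ 4.51 minutes.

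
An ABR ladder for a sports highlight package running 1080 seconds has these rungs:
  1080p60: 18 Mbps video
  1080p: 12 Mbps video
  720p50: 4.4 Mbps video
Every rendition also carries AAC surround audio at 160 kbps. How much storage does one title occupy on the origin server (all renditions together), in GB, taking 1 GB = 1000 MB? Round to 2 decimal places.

4.71 GB

Audio: 160 kbps = 0.160 Mbps.
Sum of rendition bitrates: (18+0.160) + (12+0.160) + (4.4+0.160) = 34.880 Mbps.
× 1080 s = 37,670 Mb = 4,709 MB = 4.709 GB.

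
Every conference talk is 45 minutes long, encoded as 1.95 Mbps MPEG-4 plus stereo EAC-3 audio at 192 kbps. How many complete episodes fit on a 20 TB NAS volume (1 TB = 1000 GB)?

27665

45 min = 2700 s
Audio: 192 kbps = 0.192 Mbps.
Total bitrate: 2.142 Mbps.
Per item: 2.142 Mbps × 2700 s = 5,783 Mb = 722.9 MB.
Capacity: 20 TB = 160,000,000 Mb; 27665.39 items → 27665 complete.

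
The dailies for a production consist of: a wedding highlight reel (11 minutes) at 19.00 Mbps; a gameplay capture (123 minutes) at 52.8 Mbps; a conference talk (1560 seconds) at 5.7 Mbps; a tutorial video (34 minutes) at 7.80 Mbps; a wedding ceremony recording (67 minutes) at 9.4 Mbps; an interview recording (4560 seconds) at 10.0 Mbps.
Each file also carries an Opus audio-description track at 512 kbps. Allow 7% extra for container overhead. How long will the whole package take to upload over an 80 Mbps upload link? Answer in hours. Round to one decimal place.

Audio: 512 kbps = 0.512 Mbps.
wedding highlight reel: 19.512 Mbps × 660 s × 1.07 = 13779.4 Mb
gameplay capture: 53.312 Mbps × 7380 s × 1.07 = 420983.5 Mb
conference talk: 6.212 Mbps × 1560 s × 1.07 = 10369.1 Mb
tutorial video: 8.312 Mbps × 2040 s × 1.07 = 18143.4 Mb
wedding ceremony recording: 9.912 Mbps × 4020 s × 1.07 = 42635.5 Mb
interview recording: 10.512 Mbps × 4560 s × 1.07 = 51290.2 Mb
Total: 557201.0 Mb = 69650.1 MB.
At 80 Mbps: 557201.0 / 80 = 6965 s ≈ 1.93 hours.

1.9 hours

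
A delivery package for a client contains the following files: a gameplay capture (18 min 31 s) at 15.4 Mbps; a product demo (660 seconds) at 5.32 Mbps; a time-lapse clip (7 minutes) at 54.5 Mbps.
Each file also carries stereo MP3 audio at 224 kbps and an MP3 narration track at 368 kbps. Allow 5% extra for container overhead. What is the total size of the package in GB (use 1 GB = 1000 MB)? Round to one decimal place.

Audio total: 224 + 368 = 592 kbps = 0.592 Mbps.
gameplay capture: 15.992 Mbps × 1111 s × 1.05 = 18655.5 Mb
product demo: 5.912 Mbps × 660 s × 1.05 = 4097.0 Mb
time-lapse clip: 55.092 Mbps × 420 s × 1.05 = 24295.6 Mb
Total: 47048.1 Mb = 5881.0 MB.
= 5.881 GB.

5.9 GB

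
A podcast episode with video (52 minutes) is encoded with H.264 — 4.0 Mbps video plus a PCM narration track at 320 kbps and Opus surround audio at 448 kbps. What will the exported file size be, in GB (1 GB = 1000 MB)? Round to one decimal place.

1.9 GB

52 min = 3120 s
Audio total: 320 + 448 = 768 kbps = 0.768 Mbps.
Total bitrate: 4.0 + 0.768 = 4.768 Mbps.
Stream data: 4.768 Mbps × 3120 s = 14876.2 Mb.
14,876 Mb ÷ 8 = 1,860 MB → 1.860 GB.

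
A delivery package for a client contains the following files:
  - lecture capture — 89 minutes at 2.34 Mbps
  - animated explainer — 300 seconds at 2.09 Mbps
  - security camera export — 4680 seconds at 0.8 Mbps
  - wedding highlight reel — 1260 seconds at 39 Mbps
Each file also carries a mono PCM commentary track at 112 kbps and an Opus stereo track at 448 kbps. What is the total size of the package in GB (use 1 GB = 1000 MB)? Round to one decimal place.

9.1 GB

Audio total: 112 + 448 = 560 kbps = 0.560 Mbps.
lecture capture: 2.900 Mbps × 5340 s = 15486.0 Mb
animated explainer: 2.650 Mbps × 300 s = 795.0 Mb
security camera export: 1.360 Mbps × 4680 s = 6364.8 Mb
wedding highlight reel: 39.560 Mbps × 1260 s = 49845.6 Mb
Total: 72491.4 Mb = 9061.4 MB.
= 9.061 GB.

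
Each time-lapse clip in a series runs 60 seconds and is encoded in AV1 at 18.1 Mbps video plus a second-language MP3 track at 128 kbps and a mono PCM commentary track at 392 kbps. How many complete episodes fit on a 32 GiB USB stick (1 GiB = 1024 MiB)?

246

Audio total: 128 + 392 = 520 kbps = 0.520 Mbps.
Total bitrate: 18.620 Mbps.
Per item: 18.620 Mbps × 60 s = 1,117 Mb = 139.7 MB.
Capacity: 32 GiB = 274,878 Mb; 246.04 items → 246 complete.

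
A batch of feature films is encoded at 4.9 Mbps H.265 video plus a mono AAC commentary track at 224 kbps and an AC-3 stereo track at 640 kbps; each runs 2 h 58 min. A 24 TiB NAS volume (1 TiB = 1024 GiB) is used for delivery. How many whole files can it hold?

3429

2 h 58 min = 178 min = 10680 s
Audio total: 224 + 640 = 864 kbps = 0.864 Mbps.
Total bitrate: 5.764 Mbps.
Per item: 5.764 Mbps × 10680 s = 61,560 Mb = 7,695 MB.
Capacity: 24 TiB = 211,106,233 Mb; 3429.30 items → 3429 complete.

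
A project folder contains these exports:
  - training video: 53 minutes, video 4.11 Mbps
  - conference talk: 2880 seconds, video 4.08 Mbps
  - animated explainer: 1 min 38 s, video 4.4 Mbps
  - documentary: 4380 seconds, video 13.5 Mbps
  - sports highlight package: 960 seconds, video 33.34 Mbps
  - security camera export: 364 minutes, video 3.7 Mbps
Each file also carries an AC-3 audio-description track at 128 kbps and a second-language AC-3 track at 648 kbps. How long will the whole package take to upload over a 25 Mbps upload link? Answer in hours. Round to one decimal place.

2.5 hours

Audio total: 128 + 648 = 776 kbps = 0.776 Mbps.
training video: 4.886 Mbps × 3180 s = 15537.5 Mb
conference talk: 4.856 Mbps × 2880 s = 13985.3 Mb
animated explainer: 5.176 Mbps × 98 s = 507.2 Mb
documentary: 14.276 Mbps × 4380 s = 62528.9 Mb
sports highlight package: 34.116 Mbps × 960 s = 32751.4 Mb
security camera export: 4.476 Mbps × 21840 s = 97755.8 Mb
Total: 223066.1 Mb = 27883.3 MB.
At 25 Mbps: 223066.1 / 25 = 8923 s ≈ 2.48 hours.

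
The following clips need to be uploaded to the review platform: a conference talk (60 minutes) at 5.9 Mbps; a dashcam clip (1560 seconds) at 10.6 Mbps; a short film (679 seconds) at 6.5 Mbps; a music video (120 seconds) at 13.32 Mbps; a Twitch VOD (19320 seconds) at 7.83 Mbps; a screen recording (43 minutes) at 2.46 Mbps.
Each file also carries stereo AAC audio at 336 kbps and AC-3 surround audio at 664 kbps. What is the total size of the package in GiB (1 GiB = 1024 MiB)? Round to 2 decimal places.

Audio total: 336 + 664 = 1000 kbps = 1.000 Mbps.
conference talk: 6.900 Mbps × 3600 s = 24840.0 Mb
dashcam clip: 11.600 Mbps × 1560 s = 18096.0 Mb
short film: 7.500 Mbps × 679 s = 5092.5 Mb
music video: 14.320 Mbps × 120 s = 1718.4 Mb
Twitch VOD: 8.830 Mbps × 19320 s = 170595.6 Mb
screen recording: 3.460 Mbps × 2580 s = 8926.8 Mb
Total: 229269.3 Mb = 28658.7 MB.
= 26.69 GiB.

26.69 GiB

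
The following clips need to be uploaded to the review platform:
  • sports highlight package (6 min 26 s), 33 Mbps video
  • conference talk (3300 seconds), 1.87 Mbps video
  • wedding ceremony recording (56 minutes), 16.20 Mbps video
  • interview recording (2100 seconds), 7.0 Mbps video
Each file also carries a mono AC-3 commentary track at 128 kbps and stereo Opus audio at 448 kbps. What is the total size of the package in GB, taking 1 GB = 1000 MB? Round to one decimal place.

Audio total: 128 + 448 = 576 kbps = 0.576 Mbps.
sports highlight package: 33.576 Mbps × 386 s = 12960.3 Mb
conference talk: 2.446 Mbps × 3300 s = 8071.8 Mb
wedding ceremony recording: 16.776 Mbps × 3360 s = 56367.4 Mb
interview recording: 7.576 Mbps × 2100 s = 15909.6 Mb
Total: 93309.1 Mb = 11663.6 MB.
= 11.66 GB.

11.7 GB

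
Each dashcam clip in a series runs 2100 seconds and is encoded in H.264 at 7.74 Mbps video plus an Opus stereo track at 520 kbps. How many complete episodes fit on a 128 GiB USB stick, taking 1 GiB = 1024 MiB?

Audio: 520 kbps = 0.520 Mbps.
Total bitrate: 8.260 Mbps.
Per item: 8.260 Mbps × 2100 s = 17,346 Mb = 2,168 MB.
Capacity: 128 GiB = 1,099,512 Mb; 63.39 items → 63 complete.

63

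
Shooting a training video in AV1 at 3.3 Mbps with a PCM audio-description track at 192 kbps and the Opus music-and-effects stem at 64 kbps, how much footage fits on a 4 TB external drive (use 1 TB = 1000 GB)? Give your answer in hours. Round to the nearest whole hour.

2500 hours

Audio total: 192 + 64 = 256 kbps = 0.256 Mbps.
Total bitrate: 3.3 + 0.256 = 3.556 Mbps.
Capacity: 4 TB = 32,000,000 Mb.
Recording time: 32,000,000 / 3.556 = 8,998,875 s ≈ 2,500 hours.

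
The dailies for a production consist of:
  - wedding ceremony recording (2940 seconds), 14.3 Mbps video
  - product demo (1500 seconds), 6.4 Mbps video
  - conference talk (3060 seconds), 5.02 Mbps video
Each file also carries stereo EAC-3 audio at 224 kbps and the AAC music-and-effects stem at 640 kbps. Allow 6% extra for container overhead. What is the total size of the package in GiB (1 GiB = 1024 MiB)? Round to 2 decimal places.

9.07 GiB

Audio total: 224 + 640 = 864 kbps = 0.864 Mbps.
wedding ceremony recording: 15.164 Mbps × 2940 s × 1.06 = 47257.1 Mb
product demo: 7.264 Mbps × 1500 s × 1.06 = 11549.8 Mb
conference talk: 5.884 Mbps × 3060 s × 1.06 = 19085.3 Mb
Total: 77892.2 Mb = 9736.5 MB.
= 9.068 GiB.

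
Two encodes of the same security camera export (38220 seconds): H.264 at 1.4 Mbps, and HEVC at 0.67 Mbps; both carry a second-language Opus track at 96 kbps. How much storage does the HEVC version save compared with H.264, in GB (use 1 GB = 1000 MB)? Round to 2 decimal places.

3.49 GB

Audio: 96 kbps = 0.096 Mbps.
H.264: 1.496 Mbps × 38220 s = 57177.1 Mb = 7.147 GB.
HEVC: 0.766 Mbps × 38220 s = 29276.5 Mb = 3.660 GB.
Saving: 7.147 − 3.660 = 3.488 GB.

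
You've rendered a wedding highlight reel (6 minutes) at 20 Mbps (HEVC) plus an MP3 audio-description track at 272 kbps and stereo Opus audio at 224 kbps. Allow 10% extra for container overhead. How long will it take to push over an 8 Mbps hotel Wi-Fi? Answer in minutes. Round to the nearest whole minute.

6 min = 360 s
Audio total: 272 + 224 = 496 kbps = 0.496 Mbps.
Total bitrate: 20.496 Mbps.
File: 20.496 Mbps × 360 s = 7378.6 Mb.
With 10% container overhead: ×1.10. → 8116.4 Mb.
At 8 Mbps: 8116.4 / 8 = 1014.6 s ≈ 16.9 minutes.

17 minutes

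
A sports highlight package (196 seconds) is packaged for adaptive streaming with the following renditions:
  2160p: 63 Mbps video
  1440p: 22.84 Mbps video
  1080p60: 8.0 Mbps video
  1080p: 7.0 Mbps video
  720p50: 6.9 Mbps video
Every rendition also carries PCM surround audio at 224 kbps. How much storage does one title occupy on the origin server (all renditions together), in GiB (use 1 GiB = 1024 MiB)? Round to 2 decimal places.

Audio: 224 kbps = 0.224 Mbps.
Sum of rendition bitrates: (63+0.224) + (22.84+0.224) + (8.0+0.224) + (7.0+0.224) + (6.9+0.224) = 108.860 Mbps.
× 196 s = 21,337 Mb = 2,667 MB = 2.484 GiB.

2.48 GiB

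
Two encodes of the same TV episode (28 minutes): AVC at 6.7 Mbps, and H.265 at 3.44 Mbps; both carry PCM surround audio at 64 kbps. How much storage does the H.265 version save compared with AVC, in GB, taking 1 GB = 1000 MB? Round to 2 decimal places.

0.68 GB

28 min = 1680 s
Audio: 64 kbps = 0.064 Mbps.
AVC: 6.764 Mbps × 1680 s = 11363.5 Mb = 1.420 GB.
H.265: 3.504 Mbps × 1680 s = 5886.7 Mb = 0.736 GB.
Saving: 1.420 − 0.736 = 0.685 GB.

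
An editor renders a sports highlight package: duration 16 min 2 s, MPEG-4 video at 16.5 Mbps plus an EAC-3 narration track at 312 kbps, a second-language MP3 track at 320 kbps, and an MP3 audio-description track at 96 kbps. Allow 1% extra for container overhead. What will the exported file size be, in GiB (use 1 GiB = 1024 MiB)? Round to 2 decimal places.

16 min 2 s = 962 s
Audio total: 312 + 320 + 96 = 728 kbps = 0.728 Mbps.
Total bitrate: 16.5 + 0.728 = 17.228 Mbps.
Stream data: 17.228 Mbps × 962 s = 16573.3 Mb.
With 1% container overhead: ×1.01.
16,739 Mb = 2,092,383,670 bytes ÷ 1,073,741,824 = 1.949 GiB.

1.95 GiB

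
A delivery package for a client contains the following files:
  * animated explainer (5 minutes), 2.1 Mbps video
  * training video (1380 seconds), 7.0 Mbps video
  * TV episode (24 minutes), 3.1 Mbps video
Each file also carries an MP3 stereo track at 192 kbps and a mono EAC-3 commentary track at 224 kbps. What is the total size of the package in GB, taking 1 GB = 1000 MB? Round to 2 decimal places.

2.01 GB

Audio total: 192 + 224 = 416 kbps = 0.416 Mbps.
animated explainer: 2.516 Mbps × 300 s = 754.8 Mb
training video: 7.416 Mbps × 1380 s = 10234.1 Mb
TV episode: 3.516 Mbps × 1440 s = 5063.0 Mb
Total: 16051.9 Mb = 2006.5 MB.
= 2.006 GB.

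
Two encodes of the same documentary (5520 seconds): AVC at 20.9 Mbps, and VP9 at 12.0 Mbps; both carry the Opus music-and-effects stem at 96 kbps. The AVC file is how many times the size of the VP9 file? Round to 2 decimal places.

1.74

Audio: 96 kbps = 0.096 Mbps.
AVC: 20.996 Mbps × 5520 s = 115897.9 Mb = 13.492 GiB.
VP9: 12.096 Mbps × 5520 s = 66769.9 Mb = 7.773 GiB.
Ratio: 13.492 / 7.773 = 1.736.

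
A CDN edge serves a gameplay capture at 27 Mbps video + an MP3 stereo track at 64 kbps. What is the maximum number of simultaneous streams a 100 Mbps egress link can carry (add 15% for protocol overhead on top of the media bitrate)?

Audio: 64 kbps = 0.064 Mbps.
Per-viewer media rate: 27.064 Mbps.
On the wire with 15% overhead: 31.124 Mbps.
100 Mbps = 100.0 Mbps; 100.0 / 31.124 = 3.21 → 3 viewers.

3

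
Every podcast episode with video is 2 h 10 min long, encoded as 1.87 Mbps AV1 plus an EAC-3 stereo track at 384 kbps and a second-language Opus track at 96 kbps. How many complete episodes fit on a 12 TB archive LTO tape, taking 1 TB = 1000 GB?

5237

2 h 10 min = 130 min = 7800 s
Audio total: 384 + 96 = 480 kbps = 0.480 Mbps.
Total bitrate: 2.350 Mbps.
Per item: 2.350 Mbps × 7800 s = 18,330 Mb = 2,291 MB.
Capacity: 12 TB = 96,000,000 Mb; 5237.32 items → 5237 complete.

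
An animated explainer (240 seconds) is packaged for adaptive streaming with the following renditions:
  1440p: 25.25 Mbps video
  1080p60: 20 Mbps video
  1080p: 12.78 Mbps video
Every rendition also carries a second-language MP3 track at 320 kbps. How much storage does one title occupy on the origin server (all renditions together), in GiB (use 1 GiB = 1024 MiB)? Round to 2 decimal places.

Audio: 320 kbps = 0.320 Mbps.
Sum of rendition bitrates: (25.25+0.320) + (20+0.320) + (12.78+0.320) = 58.990 Mbps.
× 240 s = 14,158 Mb = 1,770 MB = 1.648 GiB.

1.65 GiB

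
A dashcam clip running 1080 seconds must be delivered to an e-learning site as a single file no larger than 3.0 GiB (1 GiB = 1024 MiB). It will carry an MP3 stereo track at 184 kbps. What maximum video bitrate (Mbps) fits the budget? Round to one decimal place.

23.7 Mbps

Budget: 3.0 GiB = 25769.8 Mb.
Total bitrate budget: 25769.8 Mb / 1080 s = 23.861 Mbps.
Audio: 184 kbps = 0.184 Mbps.
Video: 23.861 − 0.184 = 23.677 Mbps.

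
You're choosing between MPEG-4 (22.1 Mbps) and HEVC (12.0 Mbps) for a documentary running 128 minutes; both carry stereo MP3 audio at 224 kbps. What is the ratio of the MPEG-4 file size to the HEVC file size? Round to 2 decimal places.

1.83

128 min = 7680 s
Audio: 224 kbps = 0.224 Mbps.
MPEG-4: 22.324 Mbps × 7680 s = 171448.3 Mb = 19.959 GiB.
HEVC: 12.224 Mbps × 7680 s = 93880.3 Mb = 10.929 GiB.
Ratio: 19.959 / 10.929 = 1.826.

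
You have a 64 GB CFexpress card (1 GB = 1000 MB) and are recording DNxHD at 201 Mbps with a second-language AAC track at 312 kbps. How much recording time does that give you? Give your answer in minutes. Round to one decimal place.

Audio: 312 kbps = 0.312 Mbps.
Total bitrate: 201 + 0.312 = 201.312 Mbps.
Capacity: 64 GB = 512,000 Mb.
Recording time: 512,000 / 201.312 = 2,543 s ≈ 42.4 minutes.

42.4 minutes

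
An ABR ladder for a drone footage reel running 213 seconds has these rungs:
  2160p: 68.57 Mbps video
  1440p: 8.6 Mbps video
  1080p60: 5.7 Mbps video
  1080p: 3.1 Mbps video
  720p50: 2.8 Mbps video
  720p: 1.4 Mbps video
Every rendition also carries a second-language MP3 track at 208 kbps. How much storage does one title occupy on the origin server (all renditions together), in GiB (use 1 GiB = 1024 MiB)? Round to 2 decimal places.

2.27 GiB

Audio: 208 kbps = 0.208 Mbps.
Sum of rendition bitrates: (68.57+0.208) + (8.6+0.208) + (5.7+0.208) + (3.1+0.208) + (2.8+0.208) + (1.4+0.208) = 91.418 Mbps.
× 213 s = 19,472 Mb = 2,434 MB = 2.267 GiB.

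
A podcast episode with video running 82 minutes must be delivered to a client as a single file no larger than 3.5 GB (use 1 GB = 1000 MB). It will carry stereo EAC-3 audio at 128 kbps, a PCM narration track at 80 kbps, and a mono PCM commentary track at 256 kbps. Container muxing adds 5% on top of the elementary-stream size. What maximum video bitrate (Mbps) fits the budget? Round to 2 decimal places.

Budget: 3.5 GB = 28000.0 Mb.
Stream payload after overhead: 28000.0 / 1.05 = 26666.7 Mb.
82 min = 4920 s
Total bitrate budget: 26666.7 Mb / 4920 s = 5.420 Mbps.
Audio total: 128 + 80 + 256 = 464 kbps = 0.464 Mbps.
Video: 5.420 − 0.464 = 4.956 Mbps.

4.96 Mbps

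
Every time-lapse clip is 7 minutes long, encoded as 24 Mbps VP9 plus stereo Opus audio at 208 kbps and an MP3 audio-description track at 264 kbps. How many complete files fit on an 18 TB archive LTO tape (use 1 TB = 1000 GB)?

7 min = 420 s
Audio total: 208 + 264 = 472 kbps = 0.472 Mbps.
Total bitrate: 24.472 Mbps.
Per item: 24.472 Mbps × 420 s = 10,278 Mb = 1,285 MB.
Capacity: 18 TB = 144,000,000 Mb; 14010.18 items → 14010 complete.

14010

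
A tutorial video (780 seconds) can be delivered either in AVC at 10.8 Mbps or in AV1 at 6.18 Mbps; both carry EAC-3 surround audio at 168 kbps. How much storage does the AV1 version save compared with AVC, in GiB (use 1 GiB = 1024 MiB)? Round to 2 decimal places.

0.42 GiB

Audio: 168 kbps = 0.168 Mbps.
AVC: 10.968 Mbps × 780 s = 8555.0 Mb = 0.996 GiB.
AV1: 6.348 Mbps × 780 s = 4951.4 Mb = 0.576 GiB.
Saving: 0.996 − 0.576 = 0.420 GiB.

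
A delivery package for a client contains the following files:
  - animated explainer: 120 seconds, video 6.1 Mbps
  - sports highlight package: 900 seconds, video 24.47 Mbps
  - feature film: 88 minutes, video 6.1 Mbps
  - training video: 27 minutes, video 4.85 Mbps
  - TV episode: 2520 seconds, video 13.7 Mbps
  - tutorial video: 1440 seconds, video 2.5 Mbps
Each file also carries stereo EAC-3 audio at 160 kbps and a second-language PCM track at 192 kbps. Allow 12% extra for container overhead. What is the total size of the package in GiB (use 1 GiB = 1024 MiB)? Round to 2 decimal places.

Audio total: 160 + 192 = 352 kbps = 0.352 Mbps.
animated explainer: 6.452 Mbps × 120 s × 1.12 = 867.1 Mb
sports highlight package: 24.822 Mbps × 900 s × 1.12 = 25020.6 Mb
feature film: 6.452 Mbps × 5280 s × 1.12 = 38154.5 Mb
training video: 5.202 Mbps × 1620 s × 1.12 = 9438.5 Mb
TV episode: 14.052 Mbps × 2520 s × 1.12 = 39660.4 Mb
tutorial video: 2.852 Mbps × 1440 s × 1.12 = 4599.7 Mb
Total: 117740.9 Mb = 14717.6 MB.
= 13.71 GiB.

13.71 GiB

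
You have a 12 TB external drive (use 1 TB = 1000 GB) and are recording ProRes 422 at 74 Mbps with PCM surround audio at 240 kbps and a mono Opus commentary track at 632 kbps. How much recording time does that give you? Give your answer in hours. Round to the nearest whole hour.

Audio total: 240 + 632 = 872 kbps = 0.872 Mbps.
Total bitrate: 74 + 0.872 = 74.872 Mbps.
Capacity: 12 TB = 96,000,000 Mb.
Recording time: 96,000,000 / 74.872 = 1,282,188 s ≈ 356 hours.

356 hours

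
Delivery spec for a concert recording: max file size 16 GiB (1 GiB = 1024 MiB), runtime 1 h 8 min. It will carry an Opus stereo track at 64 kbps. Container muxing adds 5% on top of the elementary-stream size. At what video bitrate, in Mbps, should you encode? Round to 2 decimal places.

32.02 Mbps

Budget: 16 GiB = 137439.0 Mb.
Stream payload after overhead: 137439.0 / 1.05 = 130894.2 Mb.
1 h 8 min = 68 min = 4080 s
Total bitrate budget: 130894.2 Mb / 4080 s = 32.082 Mbps.
Audio: 64 kbps = 0.064 Mbps.
Video: 32.082 − 0.064 = 32.018 Mbps.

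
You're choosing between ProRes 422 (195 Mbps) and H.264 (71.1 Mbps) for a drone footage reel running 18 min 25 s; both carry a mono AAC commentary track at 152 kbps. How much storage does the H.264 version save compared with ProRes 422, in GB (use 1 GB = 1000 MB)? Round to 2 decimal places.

17.11 GB

18 min 25 s = 1105 s
Audio: 152 kbps = 0.152 Mbps.
ProRes 422: 195.152 Mbps × 1105 s = 215643.0 Mb = 26.955 GB.
H.264: 71.252 Mbps × 1105 s = 78733.5 Mb = 9.842 GB.
Saving: 26.955 − 9.842 = 17.114 GB.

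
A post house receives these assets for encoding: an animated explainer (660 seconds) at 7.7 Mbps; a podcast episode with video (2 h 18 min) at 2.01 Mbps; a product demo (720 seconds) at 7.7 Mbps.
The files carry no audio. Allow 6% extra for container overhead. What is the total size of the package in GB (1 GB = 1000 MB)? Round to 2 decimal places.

3.61 GB

animated explainer: 7.700 Mbps × 660 s × 1.06 = 5386.9 Mb
podcast episode with video: 2.010 Mbps × 8280 s × 1.06 = 17641.4 Mb
product demo: 7.700 Mbps × 720 s × 1.06 = 5876.6 Mb
Total: 28904.9 Mb = 3613.1 MB.
= 3.613 GB.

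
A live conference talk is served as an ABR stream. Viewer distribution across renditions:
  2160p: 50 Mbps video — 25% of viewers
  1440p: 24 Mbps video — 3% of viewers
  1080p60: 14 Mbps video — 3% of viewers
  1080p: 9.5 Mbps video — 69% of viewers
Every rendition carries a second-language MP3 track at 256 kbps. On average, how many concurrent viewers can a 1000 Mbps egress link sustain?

Audio: 256 kbps = 0.256 Mbps.
Average per-viewer bitrate: 0.25×50.256 + 0.03×24.256 + 0.03×14.256 + 0.69×9.756 = 20.451 Mbps.
1000 Mbps = 1,000 Mbps; 1,000 / 20.451 = 48.90 → 48.

48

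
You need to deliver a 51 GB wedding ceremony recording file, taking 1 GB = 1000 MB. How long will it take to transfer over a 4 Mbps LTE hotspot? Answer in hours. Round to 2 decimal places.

File: 51 GB = 408000.0 Mb.
At 4 Mbps: 408000.0 / 4 = 102000.0 s ≈ 28.3 hours.

28.33 hours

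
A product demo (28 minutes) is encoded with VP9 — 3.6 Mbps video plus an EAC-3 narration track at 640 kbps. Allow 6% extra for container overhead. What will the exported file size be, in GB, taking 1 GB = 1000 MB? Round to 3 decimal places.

0.944 GB

28 min = 1680 s
Audio: 640 kbps = 0.640 Mbps.
Total bitrate: 3.6 + 0.640 = 4.240 Mbps.
Stream data: 4.240 Mbps × 1680 s = 7123.2 Mb.
With 6% container overhead: ×1.06.
7,551 Mb ÷ 8 = 943.8 MB → 0.9438 GB.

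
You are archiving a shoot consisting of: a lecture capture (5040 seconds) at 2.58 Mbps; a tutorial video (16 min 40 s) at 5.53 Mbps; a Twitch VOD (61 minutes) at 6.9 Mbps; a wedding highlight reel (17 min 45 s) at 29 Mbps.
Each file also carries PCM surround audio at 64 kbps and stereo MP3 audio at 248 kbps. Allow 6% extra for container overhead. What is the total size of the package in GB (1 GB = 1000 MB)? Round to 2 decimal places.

10.34 GB

Audio total: 64 + 248 = 312 kbps = 0.312 Mbps.
lecture capture: 2.892 Mbps × 5040 s × 1.06 = 15450.2 Mb
tutorial video: 5.842 Mbps × 1000 s × 1.06 = 6192.5 Mb
Twitch VOD: 7.212 Mbps × 3660 s × 1.06 = 27979.7 Mb
wedding highlight reel: 29.312 Mbps × 1065 s × 1.06 = 33090.3 Mb
Total: 82712.7 Mb = 10339.1 MB.
= 10.34 GB.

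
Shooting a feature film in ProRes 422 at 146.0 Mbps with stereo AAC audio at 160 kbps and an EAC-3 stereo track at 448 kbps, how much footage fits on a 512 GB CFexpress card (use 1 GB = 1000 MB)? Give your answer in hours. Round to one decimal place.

7.8 hours

Audio total: 160 + 448 = 608 kbps = 0.608 Mbps.
Total bitrate: 146.0 + 0.608 = 146.608 Mbps.
Capacity: 512 GB = 4,096,000 Mb.
Recording time: 4,096,000 / 146.608 = 27,938 s ≈ 7.76 hours.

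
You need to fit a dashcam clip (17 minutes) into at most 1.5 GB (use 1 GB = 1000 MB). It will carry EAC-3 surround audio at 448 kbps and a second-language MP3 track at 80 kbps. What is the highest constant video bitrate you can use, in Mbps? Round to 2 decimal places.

11.24 Mbps

Budget: 1.5 GB = 12000.0 Mb.
17 min = 1020 s
Total bitrate budget: 12000.0 Mb / 1020 s = 11.765 Mbps.
Audio total: 448 + 80 = 528 kbps = 0.528 Mbps.
Video: 11.765 − 0.528 = 11.237 Mbps.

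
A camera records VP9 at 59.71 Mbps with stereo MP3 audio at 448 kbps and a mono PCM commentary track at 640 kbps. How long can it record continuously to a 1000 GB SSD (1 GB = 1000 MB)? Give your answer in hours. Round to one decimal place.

Audio total: 448 + 640 = 1088 kbps = 1.088 Mbps.
Total bitrate: 59.71 + 1.088 = 60.798 Mbps.
Capacity: 1000 GB = 8,000,000 Mb.
Recording time: 8,000,000 / 60.798 = 131,583 s ≈ 36.6 hours.

36.6 hours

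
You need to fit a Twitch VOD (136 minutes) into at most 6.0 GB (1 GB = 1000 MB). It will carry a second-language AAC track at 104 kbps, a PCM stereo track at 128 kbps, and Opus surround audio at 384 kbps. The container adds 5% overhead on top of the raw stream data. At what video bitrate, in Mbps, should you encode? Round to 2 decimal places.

Budget: 6.0 GB = 48000.0 Mb.
Stream payload after overhead: 48000.0 / 1.05 = 45714.3 Mb.
136 min = 8160 s
Total bitrate budget: 45714.3 Mb / 8160 s = 5.602 Mbps.
Audio total: 104 + 128 + 384 = 616 kbps = 0.616 Mbps.
Video: 5.602 − 0.616 = 4.986 Mbps.

4.99 Mbps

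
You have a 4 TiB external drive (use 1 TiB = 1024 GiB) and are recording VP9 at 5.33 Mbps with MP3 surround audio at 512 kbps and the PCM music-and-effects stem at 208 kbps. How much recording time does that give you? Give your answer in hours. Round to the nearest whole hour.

1615 hours

Audio total: 512 + 208 = 720 kbps = 0.720 Mbps.
Total bitrate: 5.33 + 0.720 = 6.050 Mbps.
Capacity: 4 TiB = 35,184,372 Mb.
Recording time: 35,184,372 / 6.050 = 5,815,599 s ≈ 1,615 hours.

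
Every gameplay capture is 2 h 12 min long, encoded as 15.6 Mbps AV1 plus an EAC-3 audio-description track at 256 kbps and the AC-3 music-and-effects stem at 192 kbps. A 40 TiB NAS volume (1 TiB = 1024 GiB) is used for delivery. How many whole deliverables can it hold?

2768

2 h 12 min = 132 min = 7920 s
Audio total: 256 + 192 = 448 kbps = 0.448 Mbps.
Total bitrate: 16.048 Mbps.
Per item: 16.048 Mbps × 7920 s = 127,100 Mb = 15,888 MB.
Capacity: 40 TiB = 351,843,721 Mb; 2768.24 items → 2768 complete.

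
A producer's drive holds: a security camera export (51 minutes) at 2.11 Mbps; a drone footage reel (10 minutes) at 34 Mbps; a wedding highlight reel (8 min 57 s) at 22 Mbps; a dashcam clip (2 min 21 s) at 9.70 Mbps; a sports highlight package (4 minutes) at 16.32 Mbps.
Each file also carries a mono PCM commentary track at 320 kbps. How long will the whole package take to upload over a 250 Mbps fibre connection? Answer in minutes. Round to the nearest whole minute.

Audio: 320 kbps = 0.320 Mbps.
security camera export: 2.430 Mbps × 3060 s = 7435.8 Mb
drone footage reel: 34.320 Mbps × 600 s = 20592.0 Mb
wedding highlight reel: 22.320 Mbps × 537 s = 11985.8 Mb
dashcam clip: 10.020 Mbps × 141 s = 1412.8 Mb
sports highlight package: 16.640 Mbps × 240 s = 3993.6 Mb
Total: 45420.1 Mb = 5677.5 MB.
At 250 Mbps: 45420.1 / 250 = 182 s ≈ 3.03 minutes.

3 minutes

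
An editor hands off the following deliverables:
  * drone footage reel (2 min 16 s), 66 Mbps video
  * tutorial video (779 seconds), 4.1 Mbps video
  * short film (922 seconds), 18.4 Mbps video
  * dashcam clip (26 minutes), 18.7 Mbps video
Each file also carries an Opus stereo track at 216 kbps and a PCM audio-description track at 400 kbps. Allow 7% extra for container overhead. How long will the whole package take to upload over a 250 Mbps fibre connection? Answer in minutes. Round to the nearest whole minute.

4 minutes

Audio total: 216 + 400 = 616 kbps = 0.616 Mbps.
drone footage reel: 66.616 Mbps × 136 s × 1.07 = 9694.0 Mb
tutorial video: 4.716 Mbps × 779 s × 1.07 = 3930.9 Mb
short film: 19.016 Mbps × 922 s × 1.07 = 18760.0 Mb
dashcam clip: 19.316 Mbps × 1560 s × 1.07 = 32242.3 Mb
Total: 64627.2 Mb = 8078.4 MB.
At 250 Mbps: 64627.2 / 250 = 259 s ≈ 4.31 minutes.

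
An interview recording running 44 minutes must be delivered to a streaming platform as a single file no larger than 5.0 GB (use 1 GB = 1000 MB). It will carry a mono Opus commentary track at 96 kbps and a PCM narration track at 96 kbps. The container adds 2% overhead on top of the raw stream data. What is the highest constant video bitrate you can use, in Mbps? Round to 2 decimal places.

14.66 Mbps

Budget: 5.0 GB = 40000.0 Mb.
Stream payload after overhead: 40000.0 / 1.02 = 39215.7 Mb.
44 min = 2640 s
Total bitrate budget: 39215.7 Mb / 2640 s = 14.854 Mbps.
Audio total: 96 + 96 = 192 kbps = 0.192 Mbps.
Video: 14.854 − 0.192 = 14.662 Mbps.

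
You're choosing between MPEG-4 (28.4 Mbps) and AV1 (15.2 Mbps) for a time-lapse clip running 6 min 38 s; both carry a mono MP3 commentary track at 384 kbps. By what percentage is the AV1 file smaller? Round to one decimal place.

45.9%

6 min 38 s = 398 s
Audio: 384 kbps = 0.384 Mbps.
MPEG-4: 28.784 Mbps × 398 s = 11456.0 Mb = 1.432 GB.
AV1: 15.584 Mbps × 398 s = 6202.4 Mb = 0.775 GB.
Reduction: (1 − 0.775/1.432) × 100 = 45.86%.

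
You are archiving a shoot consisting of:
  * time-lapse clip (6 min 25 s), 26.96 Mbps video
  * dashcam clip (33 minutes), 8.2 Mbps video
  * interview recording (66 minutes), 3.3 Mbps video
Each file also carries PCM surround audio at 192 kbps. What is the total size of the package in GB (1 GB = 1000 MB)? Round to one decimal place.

5.1 GB

Audio: 192 kbps = 0.192 Mbps.
time-lapse clip: 27.152 Mbps × 385 s = 10453.5 Mb
dashcam clip: 8.392 Mbps × 1980 s = 16616.2 Mb
interview recording: 3.492 Mbps × 3960 s = 13828.3 Mb
Total: 40898.0 Mb = 5112.2 MB.
= 5.112 GB.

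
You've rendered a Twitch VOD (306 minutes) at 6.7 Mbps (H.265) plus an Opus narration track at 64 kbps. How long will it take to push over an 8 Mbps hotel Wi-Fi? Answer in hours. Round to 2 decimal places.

306 min = 18360 s
Audio: 64 kbps = 0.064 Mbps.
Total bitrate: 6.764 Mbps.
File: 6.764 Mbps × 18360 s = 124187.0 Mb.
At 8 Mbps: 124187.0 / 8 = 15523.4 s ≈ 4.31 hours.

4.31 hours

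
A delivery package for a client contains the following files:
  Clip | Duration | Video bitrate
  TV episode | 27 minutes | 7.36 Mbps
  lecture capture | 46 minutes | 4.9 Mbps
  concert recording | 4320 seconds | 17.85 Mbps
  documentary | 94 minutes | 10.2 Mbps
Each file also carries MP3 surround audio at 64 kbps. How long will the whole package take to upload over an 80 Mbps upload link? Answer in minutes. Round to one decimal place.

33.5 minutes

Audio: 64 kbps = 0.064 Mbps.
TV episode: 7.424 Mbps × 1620 s = 12026.9 Mb
lecture capture: 4.964 Mbps × 2760 s = 13700.6 Mb
concert recording: 17.914 Mbps × 4320 s = 77388.5 Mb
documentary: 10.264 Mbps × 5640 s = 57889.0 Mb
Total: 161005.0 Mb = 20125.6 MB.
At 80 Mbps: 161005.0 / 80 = 2013 s ≈ 33.5 minutes.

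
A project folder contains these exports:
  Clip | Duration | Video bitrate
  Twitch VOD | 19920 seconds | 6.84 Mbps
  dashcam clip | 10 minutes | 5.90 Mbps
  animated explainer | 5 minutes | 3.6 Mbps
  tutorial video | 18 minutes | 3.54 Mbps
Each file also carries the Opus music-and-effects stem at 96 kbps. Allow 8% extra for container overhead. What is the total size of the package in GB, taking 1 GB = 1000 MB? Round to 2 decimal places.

19.82 GB

Audio: 96 kbps = 0.096 Mbps.
Twitch VOD: 6.936 Mbps × 19920 s × 1.08 = 149218.3 Mb
dashcam clip: 5.996 Mbps × 600 s × 1.08 = 3885.4 Mb
animated explainer: 3.696 Mbps × 300 s × 1.08 = 1197.5 Mb
tutorial video: 3.636 Mbps × 1080 s × 1.08 = 4241.0 Mb
Total: 158542.3 Mb = 19817.8 MB.
= 19.82 GB.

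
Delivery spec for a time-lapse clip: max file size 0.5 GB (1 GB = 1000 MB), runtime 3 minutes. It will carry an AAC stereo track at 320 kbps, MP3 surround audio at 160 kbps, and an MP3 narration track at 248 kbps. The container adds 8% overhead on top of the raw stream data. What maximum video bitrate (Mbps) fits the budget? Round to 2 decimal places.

19.85 Mbps

Budget: 0.5 GB = 4000.0 Mb.
Stream payload after overhead: 4000.0 / 1.08 = 3703.7 Mb.
3 min = 180 s
Total bitrate budget: 3703.7 Mb / 180 s = 20.576 Mbps.
Audio total: 320 + 160 + 248 = 728 kbps = 0.728 Mbps.
Video: 20.576 − 0.728 = 19.848 Mbps.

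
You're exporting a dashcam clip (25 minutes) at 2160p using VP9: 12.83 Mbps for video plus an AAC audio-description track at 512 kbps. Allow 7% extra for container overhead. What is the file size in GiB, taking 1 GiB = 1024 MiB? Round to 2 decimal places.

25 min = 1500 s
Audio: 512 kbps = 0.512 Mbps.
Total bitrate: 12.83 + 0.512 = 13.342 Mbps.
Stream data: 13.342 Mbps × 1500 s = 20013.0 Mb.
With 7% container overhead: ×1.07.
21,414 Mb = 2,676,738,750 bytes ÷ 1,073,741,824 = 2.493 GiB.

2.49 GiB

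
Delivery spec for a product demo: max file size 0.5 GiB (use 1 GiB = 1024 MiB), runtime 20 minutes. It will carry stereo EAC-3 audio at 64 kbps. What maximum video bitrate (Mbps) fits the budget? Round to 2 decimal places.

Budget: 0.5 GiB = 4295.0 Mb.
20 min = 1200 s
Total bitrate budget: 4295.0 Mb / 1200 s = 3.579 Mbps.
Audio: 64 kbps = 0.064 Mbps.
Video: 3.579 − 0.064 = 3.515 Mbps.

3.52 Mbps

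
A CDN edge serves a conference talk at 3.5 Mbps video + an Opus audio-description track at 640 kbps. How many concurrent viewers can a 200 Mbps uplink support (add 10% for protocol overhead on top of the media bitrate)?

Audio: 640 kbps = 0.640 Mbps.
Per-viewer media rate: 4.140 Mbps.
On the wire with 10% overhead: 4.554 Mbps.
200 Mbps = 200.0 Mbps; 200.0 / 4.554 = 43.92 → 43 viewers.

43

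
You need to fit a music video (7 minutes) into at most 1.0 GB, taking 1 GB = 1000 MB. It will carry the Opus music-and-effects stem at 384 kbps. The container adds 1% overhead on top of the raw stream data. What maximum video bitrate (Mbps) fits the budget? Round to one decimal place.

18.5 Mbps

Budget: 1.0 GB = 8000.0 Mb.
Stream payload after overhead: 8000.0 / 1.01 = 7920.8 Mb.
7 min = 420 s
Total bitrate budget: 7920.8 Mb / 420 s = 18.859 Mbps.
Audio: 384 kbps = 0.384 Mbps.
Video: 18.859 − 0.384 = 18.475 Mbps.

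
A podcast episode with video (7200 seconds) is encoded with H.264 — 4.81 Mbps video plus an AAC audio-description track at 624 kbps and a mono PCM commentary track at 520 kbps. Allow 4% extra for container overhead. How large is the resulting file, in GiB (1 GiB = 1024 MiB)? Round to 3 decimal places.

5.190 GiB

Audio total: 624 + 520 = 1144 kbps = 1.144 Mbps.
Total bitrate: 4.81 + 1.144 = 5.954 Mbps.
Stream data: 5.954 Mbps × 7200 s = 42868.8 Mb.
With 4% container overhead: ×1.04.
44,584 Mb = 5,572,944,000 bytes ÷ 1,073,741,824 = 5.190 GiB.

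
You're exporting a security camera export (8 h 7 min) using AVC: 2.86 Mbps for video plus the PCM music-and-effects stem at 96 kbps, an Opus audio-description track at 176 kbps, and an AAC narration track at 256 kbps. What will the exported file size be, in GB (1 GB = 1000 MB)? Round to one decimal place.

8 h 7 min = 487 min = 29220 s
Audio total: 96 + 176 + 256 = 528 kbps = 0.528 Mbps.
Total bitrate: 2.86 + 0.528 = 3.388 Mbps.
Stream data: 3.388 Mbps × 29220 s = 98997.4 Mb.
98,997 Mb ÷ 8 = 12,375 MB → 12.37 GB.

12.4 GB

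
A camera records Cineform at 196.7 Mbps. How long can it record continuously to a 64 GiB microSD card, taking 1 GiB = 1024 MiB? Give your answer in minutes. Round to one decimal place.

46.6 minutes

Capacity: 64 GiB = 549,756 Mb.
Recording time: 549,756 / 196.700 = 2,795 s ≈ 46.6 minutes.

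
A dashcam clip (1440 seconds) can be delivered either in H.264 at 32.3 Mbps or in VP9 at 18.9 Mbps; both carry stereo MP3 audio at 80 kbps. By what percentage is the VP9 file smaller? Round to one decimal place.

41.4%

Audio: 80 kbps = 0.080 Mbps.
H.264: 32.380 Mbps × 1440 s = 46627.2 Mb = 5.428 GiB.
VP9: 18.980 Mbps × 1440 s = 27331.2 Mb = 3.182 GiB.
Reduction: (1 − 3.182/5.428) × 100 = 41.38%.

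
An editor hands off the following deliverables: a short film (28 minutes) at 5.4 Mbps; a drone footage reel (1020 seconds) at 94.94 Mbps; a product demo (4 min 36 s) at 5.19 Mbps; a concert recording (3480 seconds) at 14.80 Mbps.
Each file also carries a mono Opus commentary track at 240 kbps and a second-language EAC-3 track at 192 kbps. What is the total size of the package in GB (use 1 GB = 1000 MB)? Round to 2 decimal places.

20.20 GB

Audio total: 240 + 192 = 432 kbps = 0.432 Mbps.
short film: 5.832 Mbps × 1680 s = 9797.8 Mb
drone footage reel: 95.372 Mbps × 1020 s = 97279.4 Mb
product demo: 5.622 Mbps × 276 s = 1551.7 Mb
concert recording: 15.232 Mbps × 3480 s = 53007.4 Mb
Total: 161636.2 Mb = 20204.5 MB.
= 20.20 GB.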